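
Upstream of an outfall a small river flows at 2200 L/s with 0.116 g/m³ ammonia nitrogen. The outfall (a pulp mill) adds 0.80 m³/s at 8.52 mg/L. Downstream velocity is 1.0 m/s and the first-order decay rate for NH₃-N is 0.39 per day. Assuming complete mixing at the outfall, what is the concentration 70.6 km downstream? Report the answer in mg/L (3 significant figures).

1.71 mg/L

2200 L/s = 2.2 m³/s.
After complete mixing, C₀ = (0.8·8.52 + 2.2·0.116) / 3 = 2.357 mg/L.
Travel time t = 7.06e+04 m / 1.0 m/s = 7.06e+04 s = 0.8171 d.
C = 2.357·exp(−0.39·0.8171) = 2.357·0.7271 = 1.714 mg/L.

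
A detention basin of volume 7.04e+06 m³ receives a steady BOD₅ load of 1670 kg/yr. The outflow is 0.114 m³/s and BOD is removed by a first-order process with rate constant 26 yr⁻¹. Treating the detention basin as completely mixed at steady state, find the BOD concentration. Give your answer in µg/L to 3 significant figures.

Outflow Q = 0.114 m³/s × 3.156e+07 s/yr = 3.598e+06 m³/yr.
Steady-state CSTR mass balance: W = Q·C + k·V·C, so C = W/(Q + kV).
Q + kV = 3.598e+06 + 26·7.04e+06 = 1.866e+08 m³/yr.
C = 1670/1.866e+08 = 8.948e-06 kg/m³ = 0.008948 mg/L = 8.948 µg/L.

8.95 µg/L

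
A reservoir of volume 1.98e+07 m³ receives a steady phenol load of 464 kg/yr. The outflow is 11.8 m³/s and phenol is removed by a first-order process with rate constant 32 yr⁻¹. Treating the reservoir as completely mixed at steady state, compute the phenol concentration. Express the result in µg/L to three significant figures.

0.461 µg/L

Outflow Q = 11.8 m³/s × 3.156e+07 s/yr = 3.724e+08 m³/yr.
Steady-state CSTR mass balance: W = Q·C + k·V·C, so C = W/(Q + kV).
Q + kV = 3.724e+08 + 32·1.98e+07 = 1.006e+09 m³/yr.
C = 464/1.006e+09 = 4.612e-07 kg/m³ = 0.0004612 mg/L = 0.4612 µg/L.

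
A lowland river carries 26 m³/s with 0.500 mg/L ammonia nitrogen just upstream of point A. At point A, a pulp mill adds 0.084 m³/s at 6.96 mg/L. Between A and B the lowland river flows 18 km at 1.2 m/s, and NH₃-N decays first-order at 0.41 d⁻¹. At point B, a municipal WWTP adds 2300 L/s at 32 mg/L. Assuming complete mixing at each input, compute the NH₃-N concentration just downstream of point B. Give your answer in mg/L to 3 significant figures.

After input A: C = (26·0.5 + 0.084·6.96) / 26.08 = 0.5208 mg/L.
Over the 18 km reach to input B (t = 1.5e+04 s = 0.1736 d), decay gives C = 0.5208·exp(−0.41·0.1736) = 0.485 mg/L.
2300 L/s = 2.3 m³/s.
After input B: C = (26.08·0.485 + 2.3·32) / 28.38 = 3.039 mg/L.

3.04 mg/L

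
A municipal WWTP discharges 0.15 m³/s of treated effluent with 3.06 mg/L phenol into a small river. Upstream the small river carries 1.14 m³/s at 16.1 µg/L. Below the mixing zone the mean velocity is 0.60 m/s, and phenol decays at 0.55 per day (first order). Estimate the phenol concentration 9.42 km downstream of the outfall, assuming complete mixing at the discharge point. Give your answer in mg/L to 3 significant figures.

0.335 mg/L

16.1 µg/L = 0.0161 mg/L.
After complete mixing, C₀ = (0.15·3.06 + 1.14·0.0161) / 1.29 = 0.37 mg/L.
Travel time t = 9420 m / 0.60 m/s = 1.57e+04 s = 0.1817 d.
C = 0.37·exp(−0.55·0.1817) = 0.37·0.9049 = 0.3348 mg/L.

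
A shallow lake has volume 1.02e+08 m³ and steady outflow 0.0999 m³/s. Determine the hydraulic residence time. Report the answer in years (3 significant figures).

Q = 0.0999 m³/s × 3.156e+07 s/yr = 3.153e+06 m³/yr.
Hydraulic residence time τ = V/Q = 1.02e+08/3.153e+06 = 32.35 yr.

32.4 yr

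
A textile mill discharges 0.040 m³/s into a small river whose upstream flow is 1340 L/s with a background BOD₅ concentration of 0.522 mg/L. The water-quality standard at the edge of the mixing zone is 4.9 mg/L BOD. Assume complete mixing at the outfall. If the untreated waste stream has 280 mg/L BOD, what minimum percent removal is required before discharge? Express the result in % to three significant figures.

1340 L/s = 1.34 m³/s.
Mass balance: 4.9·1.38 = 0.04·Cₑ + 1.34·0.522.
Cₑ = (6.762 − 0.6995) / 0.04 = 151.6 mg/L.
Required removal = 1 − 151.6/280 = 45.87 %.

45.9 %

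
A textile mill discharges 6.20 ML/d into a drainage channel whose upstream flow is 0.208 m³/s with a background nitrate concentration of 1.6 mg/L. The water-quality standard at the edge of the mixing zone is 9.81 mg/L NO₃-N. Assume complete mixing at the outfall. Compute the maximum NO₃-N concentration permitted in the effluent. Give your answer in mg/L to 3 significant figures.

33.6 mg/L

6.20 ML/d = 0.07176 m³/s.
Mass balance: 9.81·0.2798 = 0.07176·Cₑ + 0.208·1.6.
Cₑ = (2.744 − 0.3328) / 0.07176 = 33.61 mg/L.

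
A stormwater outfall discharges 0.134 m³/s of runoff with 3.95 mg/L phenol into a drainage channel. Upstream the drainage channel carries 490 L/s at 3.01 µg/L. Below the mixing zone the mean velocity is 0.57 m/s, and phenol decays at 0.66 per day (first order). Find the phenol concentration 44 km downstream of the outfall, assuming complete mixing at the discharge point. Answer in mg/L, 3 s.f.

0.472 mg/L

490 L/s = 0.49 m³/s.
3.01 µg/L = 0.00301 mg/L.
After complete mixing, C₀ = (0.134·3.95 + 0.49·0.00301) / 0.624 = 0.8506 mg/L.
Travel time t = 4.4e+04 m / 0.57 m/s = 7.719e+04 s = 0.8934 d.
C = 0.8506·exp(−0.66·0.8934) = 0.8506·0.5545 = 0.4717 mg/L.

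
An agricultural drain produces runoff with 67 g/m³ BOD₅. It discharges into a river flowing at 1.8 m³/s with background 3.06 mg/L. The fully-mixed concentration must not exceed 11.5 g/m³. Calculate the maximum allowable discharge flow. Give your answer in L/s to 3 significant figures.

274 L/s

Mass balance at complete mixing: C_std·(Q_w + Q_r) = Q_w·C_e + Q_r·C_b.
Rearranging, Q_w = Q_r·(C_std − C_b)/(C_e − C_std) = 1.8·(11.5 − 3.06) / (67 − 11.5) = 0.2737 m³/s.
= 273.7 L/s.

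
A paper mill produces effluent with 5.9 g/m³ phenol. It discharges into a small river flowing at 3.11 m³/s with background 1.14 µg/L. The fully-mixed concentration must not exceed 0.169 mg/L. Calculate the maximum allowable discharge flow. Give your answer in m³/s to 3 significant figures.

0.0911 m³/s

1.14 µg/L = 0.00114 mg/L.
Mass balance at complete mixing: C_std·(Q_w + Q_r) = Q_w·C_e + Q_r·C_b.
Rearranging, Q_w = Q_r·(C_std − C_b)/(C_e − C_std) = 3.11·(0.169 − 0.00114) / (5.9 − 0.169) = 0.09109 m³/s.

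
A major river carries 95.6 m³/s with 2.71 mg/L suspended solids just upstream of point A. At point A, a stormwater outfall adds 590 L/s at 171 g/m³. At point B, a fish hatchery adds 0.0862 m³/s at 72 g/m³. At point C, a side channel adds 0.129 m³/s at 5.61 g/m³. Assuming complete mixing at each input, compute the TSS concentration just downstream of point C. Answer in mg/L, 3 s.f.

590 L/s = 0.59 m³/s.
After input A: C = (95.6·2.71 + 0.59·171) / 96.19 = 3.742 mg/L.
After input B: C = (96.19·3.742 + 0.0862·72) / 96.28 = 3.803 mg/L.
After input C: C = (96.28·3.803 + 0.129·5.61) / 96.41 = 3.806 mg/L.

3.81 mg/L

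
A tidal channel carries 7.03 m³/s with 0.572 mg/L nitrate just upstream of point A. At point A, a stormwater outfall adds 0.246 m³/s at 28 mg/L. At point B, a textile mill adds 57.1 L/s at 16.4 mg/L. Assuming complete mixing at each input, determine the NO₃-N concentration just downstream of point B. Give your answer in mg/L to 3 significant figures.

After input A: C = (7.03·0.572 + 0.246·28) / 7.276 = 1.499 mg/L.
57.1 L/s = 0.0571 m³/s.
After input B: C = (7.276·1.499 + 0.0571·16.4) / 7.333 = 1.615 mg/L.

1.62 mg/L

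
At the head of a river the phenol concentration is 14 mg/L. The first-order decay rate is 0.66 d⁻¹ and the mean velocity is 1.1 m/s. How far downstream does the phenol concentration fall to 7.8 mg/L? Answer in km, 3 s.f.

84.2 km

From C = C₀·e^(−kt), t = ln(C₀/C)/k = ln(14/7.8)/0.66 = 0.5849/0.66 = 0.8863 d.
Distance = v·t = 1.1 m/s × 7.657e+04 s = 8.423e+04 m = 84.23 km.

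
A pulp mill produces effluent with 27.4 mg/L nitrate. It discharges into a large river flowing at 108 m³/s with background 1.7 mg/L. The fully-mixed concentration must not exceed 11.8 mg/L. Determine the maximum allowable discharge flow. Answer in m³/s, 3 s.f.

Mass balance at complete mixing: C_std·(Q_w + Q_r) = Q_w·C_e + Q_r·C_b.
Rearranging, Q_w = Q_r·(C_std − C_b)/(C_e − C_std) = 108·(11.8 − 1.7) / (27.4 − 11.8) = 69.92 m³/s.

69.9 m³/s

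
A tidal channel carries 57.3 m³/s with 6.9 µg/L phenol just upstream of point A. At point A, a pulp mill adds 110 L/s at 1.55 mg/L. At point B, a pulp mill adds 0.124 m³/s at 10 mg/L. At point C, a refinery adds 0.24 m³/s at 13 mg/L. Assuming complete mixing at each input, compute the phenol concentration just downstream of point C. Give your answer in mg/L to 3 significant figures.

0.0853 mg/L

6.9 µg/L = 0.0069 mg/L.
110 L/s = 0.11 m³/s.
After input A: C = (57.3·0.0069 + 0.11·1.55) / 57.41 = 0.009857 mg/L.
After input B: C = (57.41·0.009857 + 0.124·10) / 57.53 = 0.03139 mg/L.
After input C: C = (57.53·0.03139 + 0.24·13) / 57.77 = 0.08526 mg/L.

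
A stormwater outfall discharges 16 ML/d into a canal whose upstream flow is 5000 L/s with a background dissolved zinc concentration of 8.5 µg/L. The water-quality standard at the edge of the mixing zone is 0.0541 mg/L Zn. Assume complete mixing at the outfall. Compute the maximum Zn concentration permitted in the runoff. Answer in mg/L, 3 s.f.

16 ML/d = 0.1852 m³/s.
5000 L/s = 5 m³/s.
8.5 µg/L = 0.0085 mg/L.
Mass balance: 0.0541·5.185 = 0.1852·Cₑ + 5·0.0085.
Cₑ = (0.2805 − 0.0425) / 0.1852 = 1.285 mg/L.

1.29 mg/L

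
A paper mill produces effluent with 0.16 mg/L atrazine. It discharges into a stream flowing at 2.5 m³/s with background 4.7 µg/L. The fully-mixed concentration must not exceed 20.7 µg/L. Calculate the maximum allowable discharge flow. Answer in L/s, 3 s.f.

4.7 µg/L = 0.0047 mg/L.
20.7 µg/L = 0.0207 mg/L.
Mass balance at complete mixing: C_std·(Q_w + Q_r) = Q_w·C_e + Q_r·C_b.
Rearranging, Q_w = Q_r·(C_std − C_b)/(C_e − C_std) = 2.5·(0.0207 − 0.0047) / (0.16 − 0.0207) = 0.2872 m³/s.
= 287.2 L/s.

287 L/s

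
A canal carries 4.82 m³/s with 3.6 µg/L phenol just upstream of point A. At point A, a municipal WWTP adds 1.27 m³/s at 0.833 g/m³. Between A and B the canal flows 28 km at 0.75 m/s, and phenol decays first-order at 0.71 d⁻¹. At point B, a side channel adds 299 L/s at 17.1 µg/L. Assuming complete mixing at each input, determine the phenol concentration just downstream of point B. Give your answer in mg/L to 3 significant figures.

0.125 mg/L

3.6 µg/L = 0.0036 mg/L.
After input A: C = (4.82·0.0036 + 1.27·0.833) / 6.09 = 0.1766 mg/L.
Over the 28 km reach to input B (t = 3.733e+04 s = 0.4321 d), decay gives C = 0.1766·exp(−0.71·0.4321) = 0.1299 mg/L.
299 L/s = 0.299 m³/s.
17.1 µg/L = 0.0171 mg/L.
After input B: C = (6.09·0.1299 + 0.299·0.0171) / 6.389 = 0.1246 mg/L.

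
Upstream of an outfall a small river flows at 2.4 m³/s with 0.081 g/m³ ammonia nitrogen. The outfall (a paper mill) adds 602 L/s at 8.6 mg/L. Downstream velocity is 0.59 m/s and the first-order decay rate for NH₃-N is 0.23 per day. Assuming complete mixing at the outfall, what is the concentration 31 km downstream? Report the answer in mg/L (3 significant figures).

602 L/s = 0.602 m³/s.
After complete mixing, C₀ = (0.602·8.6 + 2.4·0.081) / 3.002 = 1.789 mg/L.
Travel time t = 3.1e+04 m / 0.59 m/s = 5.254e+04 s = 0.6081 d.
C = 1.789·exp(−0.23·0.6081) = 1.789·0.8695 = 1.556 mg/L.

1.56 mg/L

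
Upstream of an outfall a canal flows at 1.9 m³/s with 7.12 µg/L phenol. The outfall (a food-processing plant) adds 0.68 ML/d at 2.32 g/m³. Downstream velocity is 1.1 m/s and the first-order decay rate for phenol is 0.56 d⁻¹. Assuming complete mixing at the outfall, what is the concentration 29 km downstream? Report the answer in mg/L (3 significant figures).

0.0140 mg/L

0.68 ML/d = 0.00787 m³/s.
7.12 µg/L = 0.00712 mg/L.
After complete mixing, C₀ = (0.00787·2.32 + 1.9·0.00712) / 1.908 = 0.01666 mg/L.
Travel time t = 2.9e+04 m / 1.1 m/s = 2.636e+04 s = 0.3051 d.
C = 0.01666·exp(−0.56·0.3051) = 0.01666·0.8429 = 0.01404 mg/L.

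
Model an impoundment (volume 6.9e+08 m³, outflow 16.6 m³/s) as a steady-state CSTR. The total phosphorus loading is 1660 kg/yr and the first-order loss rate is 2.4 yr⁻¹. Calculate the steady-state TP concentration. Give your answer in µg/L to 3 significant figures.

Outflow Q = 16.6 m³/s × 3.156e+07 s/yr = 5.239e+08 m³/yr.
Steady-state CSTR mass balance: W = Q·C + k·V·C, so C = W/(Q + kV).
Q + kV = 5.239e+08 + 2.4·6.9e+08 = 2.18e+09 m³/yr.
C = 1660/2.18e+09 = 7.615e-07 kg/m³ = 0.0007615 mg/L = 0.7615 µg/L.

0.762 µg/L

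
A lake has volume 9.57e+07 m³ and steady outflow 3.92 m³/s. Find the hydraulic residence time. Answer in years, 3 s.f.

0.774 yr

Q = 3.92 m³/s × 3.156e+07 s/yr = 1.237e+08 m³/yr.
Hydraulic residence time τ = V/Q = 9.57e+07/1.237e+08 = 0.7736 yr.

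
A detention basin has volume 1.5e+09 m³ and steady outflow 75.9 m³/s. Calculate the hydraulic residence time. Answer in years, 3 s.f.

Q = 75.9 m³/s × 3.156e+07 s/yr = 2.395e+09 m³/yr.
Hydraulic residence time τ = V/Q = 1.5e+09/2.395e+09 = 0.6262 yr.

0.626 yr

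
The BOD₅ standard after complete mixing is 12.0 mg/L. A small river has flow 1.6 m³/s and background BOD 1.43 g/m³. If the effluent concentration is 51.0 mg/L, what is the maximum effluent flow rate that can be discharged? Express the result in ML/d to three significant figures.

37.5 ML/d

Mass balance at complete mixing: C_std·(Q_w + Q_r) = Q_w·C_e + Q_r·C_b.
Rearranging, Q_w = Q_r·(C_std − C_b)/(C_e − C_std) = 1.6·(12 − 1.43) / (51 − 12) = 0.4336 m³/s.
= 37.47 ML/d.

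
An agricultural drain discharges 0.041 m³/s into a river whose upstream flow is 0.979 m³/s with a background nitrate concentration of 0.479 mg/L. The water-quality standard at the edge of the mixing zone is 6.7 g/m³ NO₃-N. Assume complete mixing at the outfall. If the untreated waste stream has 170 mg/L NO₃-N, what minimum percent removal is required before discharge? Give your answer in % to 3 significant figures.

8.68 %

Mass balance: 6.7·1.02 = 0.041·Cₑ + 0.979·0.479.
Cₑ = (6.834 − 0.4689) / 0.041 = 155.2 mg/L.
Required removal = 1 − 155.2/170 = 8.679 %.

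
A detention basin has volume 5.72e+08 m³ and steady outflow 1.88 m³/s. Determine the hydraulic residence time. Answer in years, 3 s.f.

Q = 1.88 m³/s × 3.156e+07 s/yr = 5.933e+07 m³/yr.
Hydraulic residence time τ = V/Q = 5.72e+08/5.933e+07 = 9.641 yr.

9.64 yr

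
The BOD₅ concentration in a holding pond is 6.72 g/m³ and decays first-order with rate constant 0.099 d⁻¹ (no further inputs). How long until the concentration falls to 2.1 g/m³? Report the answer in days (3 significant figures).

t = ln(C₀/C)/k = ln(6.72/2.1)/0.099 = 1.163/0.099 = 11.75 d.

11.7 d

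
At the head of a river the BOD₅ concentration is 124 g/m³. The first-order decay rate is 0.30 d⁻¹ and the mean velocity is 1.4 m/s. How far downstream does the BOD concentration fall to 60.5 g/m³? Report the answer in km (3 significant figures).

From C = C₀·e^(−kt), t = ln(C₀/C)/k = ln(124/60.5)/0.30 = 0.7176/0.30 = 2.392 d.
Distance = v·t = 1.4 m/s × 2.067e+05 s = 2.894e+05 m = 289.4 km.

289 km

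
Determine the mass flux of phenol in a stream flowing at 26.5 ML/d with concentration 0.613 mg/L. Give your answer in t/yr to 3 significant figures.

26.5 ML/d = 0.3067 m³/s.
Mass flux = Q·C = 0.3067 m³/s × 0.613 g/m³ = 0.188 g/s.
= 0.188 g/s × 31.56 = 5.933 t/yr.

5.93 t/yr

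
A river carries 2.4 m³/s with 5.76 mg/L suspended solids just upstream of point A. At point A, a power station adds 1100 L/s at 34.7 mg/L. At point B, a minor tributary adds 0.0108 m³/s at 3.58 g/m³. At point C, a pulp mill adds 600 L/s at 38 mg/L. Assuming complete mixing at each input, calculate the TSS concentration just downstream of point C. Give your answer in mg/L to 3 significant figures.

18.2 mg/L

1100 L/s = 1.1 m³/s.
After input A: C = (2.4·5.76 + 1.1·34.7) / 3.5 = 14.86 mg/L.
After input B: C = (3.5·14.86 + 0.0108·3.58) / 3.511 = 14.82 mg/L.
600 L/s = 0.6 m³/s.
After input C: C = (3.511·14.82 + 0.6·38) / 4.111 = 18.2 mg/L.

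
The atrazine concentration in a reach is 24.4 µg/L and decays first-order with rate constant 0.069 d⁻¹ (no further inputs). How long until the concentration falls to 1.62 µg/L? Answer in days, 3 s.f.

t = ln(C₀/C)/k = ln(24.4/1.62)/0.069 = 2.712/0.069 = 39.31 d.

39.3 d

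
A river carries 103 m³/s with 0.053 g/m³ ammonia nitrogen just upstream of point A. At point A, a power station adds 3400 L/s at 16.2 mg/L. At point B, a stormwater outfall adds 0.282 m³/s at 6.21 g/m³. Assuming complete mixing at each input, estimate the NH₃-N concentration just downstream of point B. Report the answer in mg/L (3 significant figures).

3400 L/s = 3.4 m³/s.
After input A: C = (103·0.053 + 3.4·16.2) / 106.4 = 0.569 mg/L.
After input B: C = (106.4·0.569 + 0.282·6.21) / 106.7 = 0.5839 mg/L.

0.584 mg/L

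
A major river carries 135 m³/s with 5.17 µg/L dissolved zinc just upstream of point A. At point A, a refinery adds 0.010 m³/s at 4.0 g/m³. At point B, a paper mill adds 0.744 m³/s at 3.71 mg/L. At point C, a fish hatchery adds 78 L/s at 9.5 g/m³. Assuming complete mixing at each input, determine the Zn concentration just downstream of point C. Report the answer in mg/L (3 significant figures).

5.17 µg/L = 0.00517 mg/L.
After input A: C = (135·0.00517 + 0.01·4) / 135 = 0.005466 mg/L.
After input B: C = (135·0.005466 + 0.744·3.71) / 135.8 = 0.02577 mg/L.
78 L/s = 0.078 m³/s.
After input C: C = (135.8·0.02577 + 0.078·9.5) / 135.8 = 0.03121 mg/L.

0.0312 mg/L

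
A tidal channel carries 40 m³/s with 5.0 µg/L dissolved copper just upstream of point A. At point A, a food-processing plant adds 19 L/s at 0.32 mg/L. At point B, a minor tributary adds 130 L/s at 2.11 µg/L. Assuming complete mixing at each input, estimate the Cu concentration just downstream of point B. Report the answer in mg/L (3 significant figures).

5.0 µg/L = 0.005 mg/L.
19 L/s = 0.019 m³/s.
After input A: C = (40·0.005 + 0.019·0.32) / 40.02 = 0.00515 mg/L.
130 L/s = 0.13 m³/s.
2.11 µg/L = 0.00211 mg/L.
After input B: C = (40.02·0.00515 + 0.13·0.00211) / 40.15 = 0.00514 mg/L.

0.00514 mg/L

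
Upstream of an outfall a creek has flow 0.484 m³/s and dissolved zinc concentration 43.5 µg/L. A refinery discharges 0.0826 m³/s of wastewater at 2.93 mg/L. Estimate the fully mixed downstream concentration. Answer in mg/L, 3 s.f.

43.5 µg/L = 0.0435 mg/L.
By mass balance at complete mixing, C = (0.0826·2.93 + 0.484·0.0435) / (0.0826 + 0.484) = 0.2631/0.5666 = 0.4643 mg/L.

0.464 mg/L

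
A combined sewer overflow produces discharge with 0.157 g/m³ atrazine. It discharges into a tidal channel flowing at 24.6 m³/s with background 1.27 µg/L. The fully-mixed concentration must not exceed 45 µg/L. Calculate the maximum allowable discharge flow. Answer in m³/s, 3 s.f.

1.27 µg/L = 0.00127 mg/L.
45 µg/L = 0.045 mg/L.
Mass balance at complete mixing: C_std·(Q_w + Q_r) = Q_w·C_e + Q_r·C_b.
Rearranging, Q_w = Q_r·(C_std − C_b)/(C_e − C_std) = 24.6·(0.045 − 0.00127) / (0.157 − 0.045) = 9.605 m³/s.

9.60 m³/s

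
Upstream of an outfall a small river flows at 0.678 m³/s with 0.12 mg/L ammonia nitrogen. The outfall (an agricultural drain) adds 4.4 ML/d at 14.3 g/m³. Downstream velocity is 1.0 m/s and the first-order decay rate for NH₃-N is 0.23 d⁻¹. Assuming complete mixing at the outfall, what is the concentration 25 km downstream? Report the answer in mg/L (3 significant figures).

1.04 mg/L

4.4 ML/d = 0.05093 m³/s.
After complete mixing, C₀ = (0.05093·14.3 + 0.678·0.12) / 0.7289 = 1.111 mg/L.
Travel time t = 2.5e+04 m / 1.0 m/s = 2.5e+04 s = 0.2894 d.
C = 1.111·exp(−0.23·0.2894) = 1.111·0.9356 = 1.039 mg/L.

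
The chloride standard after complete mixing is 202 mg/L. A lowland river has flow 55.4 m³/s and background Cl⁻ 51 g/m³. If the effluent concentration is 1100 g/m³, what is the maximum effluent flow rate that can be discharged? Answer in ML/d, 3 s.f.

805 ML/d

Mass balance at complete mixing: C_std·(Q_w + Q_r) = Q_w·C_e + Q_r·C_b.
Rearranging, Q_w = Q_r·(C_std − C_b)/(C_e − C_std) = 55.4·(202 − 51) / (1100 − 202) = 9.316 m³/s.
= 804.9 ML/d.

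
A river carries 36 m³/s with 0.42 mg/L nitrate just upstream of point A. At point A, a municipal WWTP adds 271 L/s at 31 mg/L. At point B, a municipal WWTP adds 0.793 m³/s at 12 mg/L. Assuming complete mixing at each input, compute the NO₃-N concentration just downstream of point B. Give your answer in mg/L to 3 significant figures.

0.891 mg/L

271 L/s = 0.271 m³/s.
After input A: C = (36·0.42 + 0.271·31) / 36.27 = 0.6485 mg/L.
After input B: C = (36.27·0.6485 + 0.793·12) / 37.06 = 0.8914 mg/L.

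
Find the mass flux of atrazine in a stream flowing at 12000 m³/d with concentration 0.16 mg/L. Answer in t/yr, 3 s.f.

0.701 t/yr

12000 m³/d = 0.1389 m³/s.
Mass flux = Q·C = 0.1389 m³/s × 0.16 g/m³ = 0.02222 g/s.
= 0.02222 g/s × 31.56 = 0.7013 t/yr.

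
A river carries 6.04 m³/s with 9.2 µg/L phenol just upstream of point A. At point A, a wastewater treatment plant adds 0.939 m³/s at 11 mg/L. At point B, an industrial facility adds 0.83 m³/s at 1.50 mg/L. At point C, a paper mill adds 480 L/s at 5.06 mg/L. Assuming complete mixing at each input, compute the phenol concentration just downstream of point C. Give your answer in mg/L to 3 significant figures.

1.70 mg/L

9.2 µg/L = 0.0092 mg/L.
After input A: C = (6.04·0.0092 + 0.939·11) / 6.979 = 1.488 mg/L.
After input B: C = (6.979·1.488 + 0.83·1.5) / 7.809 = 1.489 mg/L.
480 L/s = 0.48 m³/s.
After input C: C = (7.809·1.489 + 0.48·5.06) / 8.289 = 1.696 mg/L.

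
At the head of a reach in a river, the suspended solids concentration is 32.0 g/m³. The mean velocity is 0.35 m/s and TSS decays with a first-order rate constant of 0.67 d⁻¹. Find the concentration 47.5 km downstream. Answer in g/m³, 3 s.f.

Travel time t = 47.5 km / 0.35 m/s = 4.75e+04/0.35 = 1.357e+05 s = 1.571 d.
First-order decay: C = 32.0·exp(−0.67·1.571) = 32.0·0.3491 = 11.17 g/m³.

11.2 g/m³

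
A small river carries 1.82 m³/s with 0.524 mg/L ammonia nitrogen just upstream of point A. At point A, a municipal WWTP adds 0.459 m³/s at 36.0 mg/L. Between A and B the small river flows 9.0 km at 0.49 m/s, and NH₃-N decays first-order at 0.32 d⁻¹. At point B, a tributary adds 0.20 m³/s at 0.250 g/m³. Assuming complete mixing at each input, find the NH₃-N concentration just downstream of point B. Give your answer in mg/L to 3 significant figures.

6.61 mg/L

After input A: C = (1.82·0.524 + 0.459·36) / 2.279 = 7.669 mg/L.
Over the 9.0 km reach to input B (t = 1.837e+04 s = 0.2126 d), decay gives C = 7.669·exp(−0.32·0.2126) = 7.165 mg/L.
After input B: C = (2.279·7.165 + 0.2·0.25) / 2.479 = 6.607 mg/L.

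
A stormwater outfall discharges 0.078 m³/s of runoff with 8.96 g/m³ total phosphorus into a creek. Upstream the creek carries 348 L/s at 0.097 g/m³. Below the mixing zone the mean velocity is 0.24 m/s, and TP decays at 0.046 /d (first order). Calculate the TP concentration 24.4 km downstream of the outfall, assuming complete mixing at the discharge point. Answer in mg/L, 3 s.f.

1.63 mg/L

348 L/s = 0.348 m³/s.
After complete mixing, C₀ = (0.078·8.96 + 0.348·0.097) / 0.426 = 1.72 mg/L.
Travel time t = 2.44e+04 m / 0.24 m/s = 1.017e+05 s = 1.177 d.
C = 1.72·exp(−0.046·1.177) = 1.72·0.9473 = 1.629 mg/L.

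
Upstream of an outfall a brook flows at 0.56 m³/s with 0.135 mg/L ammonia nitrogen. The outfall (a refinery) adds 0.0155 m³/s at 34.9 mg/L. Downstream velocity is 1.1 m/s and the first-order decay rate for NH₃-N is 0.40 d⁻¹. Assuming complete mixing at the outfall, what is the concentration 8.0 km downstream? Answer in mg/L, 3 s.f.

After complete mixing, C₀ = (0.0155·34.9 + 0.56·0.135) / 0.5755 = 1.071 mg/L.
Travel time t = 8000 m / 1.1 m/s = 7273 s = 0.08418 d.
C = 1.071·exp(−0.40·0.08418) = 1.071·0.9669 = 1.036 mg/L.

1.04 mg/L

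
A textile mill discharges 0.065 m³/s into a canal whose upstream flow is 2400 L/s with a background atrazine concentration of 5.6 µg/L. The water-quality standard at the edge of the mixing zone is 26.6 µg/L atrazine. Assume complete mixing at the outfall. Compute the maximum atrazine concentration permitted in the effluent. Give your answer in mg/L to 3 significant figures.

2400 L/s = 2.4 m³/s.
5.6 µg/L = 0.0056 mg/L.
26.6 µg/L = 0.0266 mg/L.
Mass balance: 0.0266·2.465 = 0.065·Cₑ + 2.4·0.0056.
Cₑ = (0.06557 − 0.01344) / 0.065 = 0.802 mg/L.

0.802 mg/L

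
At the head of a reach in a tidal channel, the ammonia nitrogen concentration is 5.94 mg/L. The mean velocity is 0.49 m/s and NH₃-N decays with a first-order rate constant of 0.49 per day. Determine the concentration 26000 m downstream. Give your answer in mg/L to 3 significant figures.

4.40 mg/L

Travel time t = 26000 m / 0.49 m/s = 2.6e+04/0.49 = 5.306e+04 s = 0.6141 d.
First-order decay: C = 5.94·exp(−0.49·0.6141) = 5.94·0.7401 = 4.396 mg/L.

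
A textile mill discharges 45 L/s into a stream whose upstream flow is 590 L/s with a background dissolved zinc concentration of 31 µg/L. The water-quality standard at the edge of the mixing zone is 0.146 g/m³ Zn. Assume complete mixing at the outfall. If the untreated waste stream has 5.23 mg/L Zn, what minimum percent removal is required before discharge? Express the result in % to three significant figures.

45 L/s = 0.045 m³/s.
590 L/s = 0.59 m³/s.
31 µg/L = 0.031 mg/L.
Mass balance: 0.146·0.635 = 0.045·Cₑ + 0.59·0.031.
Cₑ = (0.09271 − 0.01829) / 0.045 = 1.654 mg/L.
Required removal = 1 − 1.654/5.23 = 68.38 %.

68.4 %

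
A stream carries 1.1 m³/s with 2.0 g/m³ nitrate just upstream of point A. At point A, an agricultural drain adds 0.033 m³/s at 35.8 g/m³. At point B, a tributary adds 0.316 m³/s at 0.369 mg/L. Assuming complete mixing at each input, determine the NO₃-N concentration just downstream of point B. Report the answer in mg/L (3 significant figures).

After input A: C = (1.1·2 + 0.033·35.8) / 1.133 = 2.984 mg/L.
After input B: C = (1.133·2.984 + 0.316·0.369) / 1.449 = 2.414 mg/L.

2.41 mg/L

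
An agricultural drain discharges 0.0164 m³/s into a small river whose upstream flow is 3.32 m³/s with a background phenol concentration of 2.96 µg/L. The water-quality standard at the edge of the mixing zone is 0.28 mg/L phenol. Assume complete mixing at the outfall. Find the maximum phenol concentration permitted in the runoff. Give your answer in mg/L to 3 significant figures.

2.96 µg/L = 0.00296 mg/L.
Mass balance: 0.28·3.336 = 0.0164·Cₑ + 3.32·0.00296.
Cₑ = (0.9342 − 0.009827) / 0.0164 = 56.36 mg/L.

56.4 mg/L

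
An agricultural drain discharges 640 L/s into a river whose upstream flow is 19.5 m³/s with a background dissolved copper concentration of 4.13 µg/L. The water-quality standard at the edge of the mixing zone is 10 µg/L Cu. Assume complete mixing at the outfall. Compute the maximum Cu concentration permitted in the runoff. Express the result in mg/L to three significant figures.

0.189 mg/L

640 L/s = 0.64 m³/s.
4.13 µg/L = 0.00413 mg/L.
10 µg/L = 0.01 mg/L.
Mass balance: 0.01·20.14 = 0.64·Cₑ + 19.5·0.00413.
Cₑ = (0.2014 − 0.08053) / 0.64 = 0.1889 mg/L.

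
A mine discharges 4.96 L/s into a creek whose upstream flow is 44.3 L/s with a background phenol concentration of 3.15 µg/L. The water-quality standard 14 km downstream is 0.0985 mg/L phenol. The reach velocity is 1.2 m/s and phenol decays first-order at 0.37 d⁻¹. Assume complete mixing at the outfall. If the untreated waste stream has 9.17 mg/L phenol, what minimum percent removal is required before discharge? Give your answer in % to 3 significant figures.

89.1 %

4.96 L/s = 0.00496 m³/s.
44.3 L/s = 0.0443 m³/s.
3.15 µg/L = 0.00315 mg/L.
Travel time to the compliance point: t = 1.4e+04/1.2 = 1.167e+04 s = 0.135 d; decay factor exp(−0.37·0.135) = 0.9513.
So the concentration just after mixing may be at most 0.0985/0.9513 = 0.1035 mg/L.
Mass balance: 0.1035·0.04926 = 0.00496·Cₑ + 0.0443·0.00315.
Cₑ = (0.005101 − 0.0001395) / 0.00496 = 1 mg/L.
Required removal = 1 − 1/9.17 = 89.09 %.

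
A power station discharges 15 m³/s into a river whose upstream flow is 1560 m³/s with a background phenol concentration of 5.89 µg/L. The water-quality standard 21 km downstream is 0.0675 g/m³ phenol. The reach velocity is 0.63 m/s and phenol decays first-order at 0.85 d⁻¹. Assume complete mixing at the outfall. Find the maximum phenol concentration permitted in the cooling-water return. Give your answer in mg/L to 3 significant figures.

9.23 mg/L

5.89 µg/L = 0.00589 mg/L.
Travel time to the compliance point: t = 2.1e+04/0.63 = 3.333e+04 s = 0.3858 d; decay factor exp(−0.85·0.3858) = 0.7204.
So the concentration just after mixing may be at most 0.0675/0.7204 = 0.0937 mg/L.
Mass balance: 0.0937·1575 = 15·Cₑ + 1560·0.00589.
Cₑ = (147.6 − 9.188) / 15 = 9.226 mg/L.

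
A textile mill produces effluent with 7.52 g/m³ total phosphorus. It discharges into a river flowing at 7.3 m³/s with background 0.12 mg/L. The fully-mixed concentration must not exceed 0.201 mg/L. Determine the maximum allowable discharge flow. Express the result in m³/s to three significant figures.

Mass balance at complete mixing: C_std·(Q_w + Q_r) = Q_w·C_e + Q_r·C_b.
Rearranging, Q_w = Q_r·(C_std − C_b)/(C_e − C_std) = 7.3·(0.201 − 0.12) / (7.52 − 0.201) = 0.08079 m³/s.

0.0808 m³/s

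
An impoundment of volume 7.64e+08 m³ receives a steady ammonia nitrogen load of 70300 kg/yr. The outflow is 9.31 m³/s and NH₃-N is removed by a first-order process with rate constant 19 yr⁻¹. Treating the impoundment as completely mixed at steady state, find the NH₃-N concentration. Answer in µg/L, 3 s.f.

4.75 µg/L

Outflow Q = 9.31 m³/s × 3.156e+07 s/yr = 2.938e+08 m³/yr.
Steady-state CSTR mass balance: W = Q·C + k·V·C, so C = W/(Q + kV).
Q + kV = 2.938e+08 + 19·7.64e+08 = 1.481e+10 m³/yr.
C = 70300/1.481e+10 = 4.747e-06 kg/m³ = 0.004747 mg/L = 4.747 µg/L.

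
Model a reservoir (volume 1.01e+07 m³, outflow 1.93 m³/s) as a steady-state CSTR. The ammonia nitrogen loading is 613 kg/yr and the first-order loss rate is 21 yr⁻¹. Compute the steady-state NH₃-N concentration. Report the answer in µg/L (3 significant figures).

2.25 µg/L

Outflow Q = 1.93 m³/s × 3.156e+07 s/yr = 6.091e+07 m³/yr.
Steady-state CSTR mass balance: W = Q·C + k·V·C, so C = W/(Q + kV).
Q + kV = 6.091e+07 + 21·1.01e+07 = 2.73e+08 m³/yr.
C = 613/2.73e+08 = 2.245e-06 kg/m³ = 0.002245 mg/L = 2.245 µg/L.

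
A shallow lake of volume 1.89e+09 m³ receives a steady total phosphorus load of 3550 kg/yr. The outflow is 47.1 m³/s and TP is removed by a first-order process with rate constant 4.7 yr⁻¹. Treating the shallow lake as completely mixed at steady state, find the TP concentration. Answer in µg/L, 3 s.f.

0.342 µg/L

Outflow Q = 47.1 m³/s × 3.156e+07 s/yr = 1.486e+09 m³/yr.
Steady-state CSTR mass balance: W = Q·C + k·V·C, so C = W/(Q + kV).
Q + kV = 1.486e+09 + 4.7·1.89e+09 = 1.037e+10 m³/yr.
C = 3550/1.037e+10 = 3.424e-07 kg/m³ = 0.0003424 mg/L = 0.3424 µg/L.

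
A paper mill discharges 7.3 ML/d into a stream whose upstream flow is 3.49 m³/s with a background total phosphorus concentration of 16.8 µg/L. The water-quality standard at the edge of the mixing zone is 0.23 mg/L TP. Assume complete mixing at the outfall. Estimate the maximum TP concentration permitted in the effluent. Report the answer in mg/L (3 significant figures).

7.3 ML/d = 0.08449 m³/s.
16.8 µg/L = 0.0168 mg/L.
Mass balance: 0.23·3.574 = 0.08449·Cₑ + 3.49·0.0168.
Cₑ = (0.8221 − 0.05863) / 0.08449 = 9.037 mg/L.

9.04 mg/L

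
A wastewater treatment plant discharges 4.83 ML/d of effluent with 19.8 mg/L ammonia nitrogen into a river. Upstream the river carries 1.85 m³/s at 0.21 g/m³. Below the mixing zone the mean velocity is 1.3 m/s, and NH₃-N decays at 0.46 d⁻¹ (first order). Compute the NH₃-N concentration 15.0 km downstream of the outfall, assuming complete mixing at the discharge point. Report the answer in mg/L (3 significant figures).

0.738 mg/L

4.83 ML/d = 0.0559 m³/s.
After complete mixing, C₀ = (0.0559·19.8 + 1.85·0.21) / 1.906 = 0.7846 mg/L.
Travel time t = 1.5e+04 m / 1.3 m/s = 1.154e+04 s = 0.1335 d.
C = 0.7846·exp(−0.46·0.1335) = 0.7846·0.9404 = 0.7379 mg/L.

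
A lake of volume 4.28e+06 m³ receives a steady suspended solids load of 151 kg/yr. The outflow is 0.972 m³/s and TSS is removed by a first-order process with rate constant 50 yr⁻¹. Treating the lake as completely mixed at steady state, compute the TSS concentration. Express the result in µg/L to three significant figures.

Outflow Q = 0.972 m³/s × 3.156e+07 s/yr = 3.067e+07 m³/yr.
Steady-state CSTR mass balance: W = Q·C + k·V·C, so C = W/(Q + kV).
Q + kV = 3.067e+07 + 50·4.28e+06 = 2.447e+08 m³/yr.
C = 151/2.447e+08 = 6.171e-07 kg/m³ = 0.0006171 mg/L = 0.6171 µg/L.

0.617 µg/L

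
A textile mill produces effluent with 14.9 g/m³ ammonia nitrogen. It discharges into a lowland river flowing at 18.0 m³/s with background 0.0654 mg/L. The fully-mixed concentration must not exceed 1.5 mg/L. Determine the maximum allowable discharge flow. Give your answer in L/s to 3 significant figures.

Mass balance at complete mixing: C_std·(Q_w + Q_r) = Q_w·C_e + Q_r·C_b.
Rearranging, Q_w = Q_r·(C_std − C_b)/(C_e − C_std) = 18.0·(1.5 − 0.0654) / (14.9 − 1.5) = 1.927 m³/s.
= 1927 L/s.

1930 L/s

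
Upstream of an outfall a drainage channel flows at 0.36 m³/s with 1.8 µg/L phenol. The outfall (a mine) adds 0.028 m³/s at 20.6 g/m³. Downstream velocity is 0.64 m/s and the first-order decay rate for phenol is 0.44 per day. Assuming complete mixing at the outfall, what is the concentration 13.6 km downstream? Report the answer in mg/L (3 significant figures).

1.34 mg/L

1.8 µg/L = 0.0018 mg/L.
After complete mixing, C₀ = (0.028·20.6 + 0.36·0.0018) / 0.388 = 1.488 mg/L.
Travel time t = 1.36e+04 m / 0.64 m/s = 2.125e+04 s = 0.2459 d.
C = 1.488·exp(−0.44·0.2459) = 1.488·0.8974 = 1.336 mg/L.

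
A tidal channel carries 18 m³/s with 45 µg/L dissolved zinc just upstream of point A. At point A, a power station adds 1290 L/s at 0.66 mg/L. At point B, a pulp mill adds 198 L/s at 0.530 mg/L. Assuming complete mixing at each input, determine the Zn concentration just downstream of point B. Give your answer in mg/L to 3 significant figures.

45 µg/L = 0.045 mg/L.
1290 L/s = 1.29 m³/s.
After input A: C = (18·0.045 + 1.29·0.66) / 19.29 = 0.08613 mg/L.
198 L/s = 0.198 m³/s.
After input B: C = (19.29·0.08613 + 0.198·0.53) / 19.49 = 0.09064 mg/L.

0.0906 mg/L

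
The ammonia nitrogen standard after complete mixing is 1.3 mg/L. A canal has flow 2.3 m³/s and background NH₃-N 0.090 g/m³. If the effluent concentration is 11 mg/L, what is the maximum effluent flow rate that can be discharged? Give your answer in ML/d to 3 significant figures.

24.8 ML/d

Mass balance at complete mixing: C_std·(Q_w + Q_r) = Q_w·C_e + Q_r·C_b.
Rearranging, Q_w = Q_r·(C_std − C_b)/(C_e − C_std) = 2.3·(1.3 − 0.09) / (11 − 1.3) = 0.2869 m³/s.
= 24.79 ML/d.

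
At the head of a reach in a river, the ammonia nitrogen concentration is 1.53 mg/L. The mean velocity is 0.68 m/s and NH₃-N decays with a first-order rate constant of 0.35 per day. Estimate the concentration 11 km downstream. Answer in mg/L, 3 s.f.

Travel time t = 11 km / 0.68 m/s = 1.1e+04/0.68 = 1.618e+04 s = 0.1872 d.
First-order decay: C = 1.53·exp(−0.35·0.1872) = 1.53·0.9366 = 1.433 mg/L.

1.43 mg/L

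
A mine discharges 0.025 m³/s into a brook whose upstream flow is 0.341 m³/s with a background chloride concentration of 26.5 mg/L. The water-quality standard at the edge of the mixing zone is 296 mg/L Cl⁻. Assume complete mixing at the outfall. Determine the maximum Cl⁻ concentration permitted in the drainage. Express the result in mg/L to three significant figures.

3970 mg/L

Mass balance: 296·0.366 = 0.025·Cₑ + 0.341·26.5.
Cₑ = (108.3 − 9.037) / 0.025 = 3972 mg/L.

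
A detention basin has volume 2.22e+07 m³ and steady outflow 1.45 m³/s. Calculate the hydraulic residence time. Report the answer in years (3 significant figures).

Q = 1.45 m³/s × 3.156e+07 s/yr = 4.576e+07 m³/yr.
Hydraulic residence time τ = V/Q = 2.22e+07/4.576e+07 = 0.4852 yr.

0.485 yr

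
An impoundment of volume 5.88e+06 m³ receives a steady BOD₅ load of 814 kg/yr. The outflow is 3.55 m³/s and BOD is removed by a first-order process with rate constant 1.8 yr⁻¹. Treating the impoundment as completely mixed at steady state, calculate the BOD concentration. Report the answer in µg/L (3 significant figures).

6.64 µg/L

Outflow Q = 3.55 m³/s × 3.156e+07 s/yr = 1.12e+08 m³/yr.
Steady-state CSTR mass balance: W = Q·C + k·V·C, so C = W/(Q + kV).
Q + kV = 1.12e+08 + 1.8·5.88e+06 = 1.226e+08 m³/yr.
C = 814/1.226e+08 = 6.639e-06 kg/m³ = 0.006639 mg/L = 6.639 µg/L.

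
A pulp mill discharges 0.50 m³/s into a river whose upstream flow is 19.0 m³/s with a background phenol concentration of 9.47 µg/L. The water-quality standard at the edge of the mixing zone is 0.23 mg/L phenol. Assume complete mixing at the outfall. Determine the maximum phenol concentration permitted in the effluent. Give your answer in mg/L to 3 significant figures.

9.47 µg/L = 0.00947 mg/L.
Mass balance: 0.23·19.5 = 0.5·Cₑ + 19·0.00947.
Cₑ = (4.485 − 0.1799) / 0.5 = 8.61 mg/L.

8.61 mg/L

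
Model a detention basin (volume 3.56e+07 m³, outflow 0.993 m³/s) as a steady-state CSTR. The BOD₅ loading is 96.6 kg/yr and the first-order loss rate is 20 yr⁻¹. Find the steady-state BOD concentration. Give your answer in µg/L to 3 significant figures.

Outflow Q = 0.993 m³/s × 3.156e+07 s/yr = 3.134e+07 m³/yr.
Steady-state CSTR mass balance: W = Q·C + k·V·C, so C = W/(Q + kV).
Q + kV = 3.134e+07 + 20·3.56e+07 = 7.433e+08 m³/yr.
C = 96.6/7.433e+08 = 1.3e-07 kg/m³ = 0.00013 mg/L = 0.13 µg/L.

0.130 µg/L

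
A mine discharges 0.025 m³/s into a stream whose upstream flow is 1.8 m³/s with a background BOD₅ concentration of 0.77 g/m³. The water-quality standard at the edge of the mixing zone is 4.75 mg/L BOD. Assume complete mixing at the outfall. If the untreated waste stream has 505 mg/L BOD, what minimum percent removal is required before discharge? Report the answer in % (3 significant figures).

42.3 %

Mass balance: 4.75·1.825 = 0.025·Cₑ + 1.8·0.77.
Cₑ = (8.669 − 1.386) / 0.025 = 291.3 mg/L.
Required removal = 1 − 291.3/505 = 42.31 %.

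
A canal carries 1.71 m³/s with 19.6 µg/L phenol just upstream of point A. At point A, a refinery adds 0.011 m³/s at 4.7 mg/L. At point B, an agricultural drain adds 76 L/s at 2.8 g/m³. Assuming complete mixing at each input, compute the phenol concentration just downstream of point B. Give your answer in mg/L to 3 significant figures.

19.6 µg/L = 0.0196 mg/L.
After input A: C = (1.71·0.0196 + 0.011·4.7) / 1.721 = 0.04952 mg/L.
76 L/s = 0.076 m³/s.
After input B: C = (1.721·0.04952 + 0.076·2.8) / 1.797 = 0.1658 mg/L.

0.166 mg/L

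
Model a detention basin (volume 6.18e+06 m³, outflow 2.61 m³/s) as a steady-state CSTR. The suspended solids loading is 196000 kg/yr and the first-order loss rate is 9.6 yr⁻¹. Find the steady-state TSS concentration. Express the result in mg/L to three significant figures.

1.38 mg/L

Outflow Q = 2.61 m³/s × 3.156e+07 s/yr = 8.237e+07 m³/yr.
Steady-state CSTR mass balance: W = Q·C + k·V·C, so C = W/(Q + kV).
Q + kV = 8.237e+07 + 9.6·6.18e+06 = 1.417e+08 m³/yr.
C = 196000/1.417e+08 = 0.001383 kg/m³ = 1.383 mg/L.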